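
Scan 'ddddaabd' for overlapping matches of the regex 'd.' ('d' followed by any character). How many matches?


Pattern: d. means 'd' followed by any character.
Scanning 'ddddaabd' position-by-position:
  Pos 0: window 'dd' -> MATCH
  Pos 1: window 'dd' -> MATCH
  Pos 2: window 'dd' -> MATCH
  Pos 3: window 'da' -> MATCH
  Pos 4: window 'aa' -> no
  Pos 5: window 'ab' -> no
  Pos 6: window 'bd' -> no
  Pos 7: window 'd' -> no
Total matches: 4

4


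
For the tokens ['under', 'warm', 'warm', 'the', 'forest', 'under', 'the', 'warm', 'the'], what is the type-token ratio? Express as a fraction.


Tokens: 9
Unique types: ('forest', 'the', 'under', 'warm') = 4
TTR = 4/9
Already in lowest terms.

4/9


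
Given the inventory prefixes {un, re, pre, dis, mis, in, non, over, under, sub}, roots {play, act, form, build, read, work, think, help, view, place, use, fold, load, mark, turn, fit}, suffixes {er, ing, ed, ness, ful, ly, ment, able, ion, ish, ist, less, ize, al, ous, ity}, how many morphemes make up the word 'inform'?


Segmenting 'inform' against the inventory:
  'in' -> prefix (morpheme 1)
  'form' -> root (morpheme 2)
Total morphemes: 2

2


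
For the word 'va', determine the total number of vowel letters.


Scanning each character of 'va':
  Position 1: 'v' -> consonant (running count: 0)
  Position 2: 'a' -> vowel (running count: 1)
Total vowels: 1

1


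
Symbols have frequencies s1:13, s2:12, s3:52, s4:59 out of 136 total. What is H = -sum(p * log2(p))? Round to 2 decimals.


Computing entropy H = -sum(p_i * log2(p_i)):
  s1: p = 13/136 = 0.0956, -p*log2(p) = 0.3238
  s2: p = 12/136 = 0.0882, -p*log2(p) = 0.3090
  s3: p = 52/136 = 0.3824, -p*log2(p) = 0.5303
  s4: p = 59/136 = 0.4338, -p*log2(p) = 0.5227
H = sum of terms = 1.6858
Rounded to 2 decimals: 1.69

1.69


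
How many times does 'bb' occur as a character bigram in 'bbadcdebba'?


Scanning 'bbadcdebba' for bigram 'bb':
  Position 0: 'bb' -> MATCH
  Position 1: 'ba' -> no
  Position 2: 'ad' -> no
  Position 3: 'dc' -> no
  Position 4: 'cd' -> no
  Position 5: 'de' -> no
  Position 6: 'eb' -> no
  Position 7: 'bb' -> MATCH
  Position 8: 'ba' -> no
Total matches: 2

2


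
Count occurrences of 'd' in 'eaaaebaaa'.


Scanning 'eaaaebaaa' for 'd':
  No matches found.
Total occurrences of 'd': 0

0


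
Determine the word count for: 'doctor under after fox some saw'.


Counting words by splitting on spaces:
  Word 1: 'doctor'
  Word 2: 'under'
  Word 3: 'after'
  Word 4: 'fox'
  Word 5: 'some'
  Word 6: 'saw'
Total words: 6

6


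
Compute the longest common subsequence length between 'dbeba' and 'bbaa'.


DP table for LCS of 'dbeba' and 'bbaa':
       b  b  a  a
    0  0  0  0  0
  d 0  0  0  0  0
  b 0  1  1  1  1
  e 0  1  1  1  1
  b 0  1  2  2  2
  a 0  1  2  3  3
LCS: 'bba'
LCS length = 3

3


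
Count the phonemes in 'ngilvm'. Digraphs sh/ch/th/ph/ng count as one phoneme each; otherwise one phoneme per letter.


Parsing 'ngilvm' greedily, digraphs first:
  'ng' -> digraph (1 consonant phoneme) (phonemes so far: 1)
  'i' -> vowel phoneme (phonemes so far: 2)
  'l' -> consonant phoneme (phonemes so far: 3)
  'v' -> consonant phoneme (phonemes so far: 4)
  'm' -> consonant phoneme (phonemes so far: 5)
Total phonemes: 5

5


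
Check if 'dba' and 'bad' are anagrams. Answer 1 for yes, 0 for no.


Sort characters of 'dba': 'abd'
Sort characters of 'bad': 'abd'
Sorted forms match -> they ARE anagrams
Result: 1

1


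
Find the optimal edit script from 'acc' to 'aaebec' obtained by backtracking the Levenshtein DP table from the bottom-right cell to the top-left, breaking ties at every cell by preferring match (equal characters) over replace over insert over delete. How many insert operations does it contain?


Edit distance = 4. Backtracking from cell (3, 6) with preference match > replace > insert > delete,
then listing the resulting alignment 'acc' -> 'aaebec' left to right:
  Step 1: insert 'a' [insertion #1]
  Step 2: keep 'a'
  Step 3: insert 'e' [insertion #2]
  Step 4: insert 'b' [insertion #3]
  Step 5: replace c->e
  Step 6: keep 'c'
Total insertions: 3

3


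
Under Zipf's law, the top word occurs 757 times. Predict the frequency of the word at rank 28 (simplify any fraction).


Zipf's law: freq(rank) = f1 / rank
f1 = 757, rank = 28
freq = 757 / 28
GCD(757, 28) = 1
Simplified: 757/28

757/28


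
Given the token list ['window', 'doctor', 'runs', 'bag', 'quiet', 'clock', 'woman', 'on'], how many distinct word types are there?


Listing all tokens and tracking unique types:
  Token 1: 'window' -> NEW (unique so far: 1)
  Token 2: 'doctor' -> NEW (unique so far: 2)
  Token 3: 'runs' -> NEW (unique so far: 3)
  Token 4: 'bag' -> NEW (unique so far: 4)
  Token 5: 'quiet' -> NEW (unique so far: 5)
  Token 6: 'clock' -> NEW (unique so far: 6)
  Token 7: 'woman' -> NEW (unique so far: 7)
  Token 8: 'on' -> NEW (unique so far: 8)
Unique types: ('bag', 'clock', 'doctor', 'on', 'quiet', 'runs', 'window', 'woman')
Vocabulary size: 8

8


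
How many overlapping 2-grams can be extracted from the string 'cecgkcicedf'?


String 'cecgkcicedf' has length L = 11.
Number of overlapping n-grams = L - n + 1
Substituting: 11 - 2 + 1 = 10

10


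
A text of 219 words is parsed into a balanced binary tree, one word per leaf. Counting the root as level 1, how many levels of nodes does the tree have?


In a balanced binary tree with n leaves the deepest leaf is ceil(log2(n)) edges below the root,
so counting node levels inclusive of root and leaves gives ceil(log2(n)) + 1 levels.
log2(219) = 7.7748
ceil(7.7748) = 8
levels = 8 + 1 = 9

9


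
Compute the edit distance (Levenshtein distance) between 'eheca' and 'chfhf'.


Building DP table for s1='eheca' (len 5) and s2='chfhf' (len 5):
       c  h  f  h  f
    0  1  2  3  4  5
  e 1  1  2  3  4  5
  h 2  2  1  2  3  4
  e 3  3  2  2  3  4
  c 4  3  3  3  3  4
  a 5  4  4  4  4  4
Edit distance = dp[5][5] = 4

4


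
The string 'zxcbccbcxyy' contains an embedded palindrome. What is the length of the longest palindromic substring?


Scanning 'zxcbccbcxyy' for palindromic substrings.
Substring at positions 1-8: 'xcbccbcx'.
Check: reverse('xcbccbcx') = 'xcbccbcx' -> palindrome confirmed.
Neighbouring characters ('z' / 'y') break symmetry, so it cannot extend further.
No longer palindromic substring exists; longest length = 8

8


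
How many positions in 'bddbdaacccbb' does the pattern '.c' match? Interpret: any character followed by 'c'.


Pattern: .c means any character followed by 'c'.
Scanning 'bddbdaacccbb' position-by-position:
  Pos 0: window 'bd' -> no
  Pos 1: window 'dd' -> no
  Pos 2: window 'db' -> no
  Pos 3: window 'bd' -> no
  Pos 4: window 'da' -> no
  Pos 5: window 'aa' -> no
  Pos 6: window 'ac' -> MATCH
  Pos 7: window 'cc' -> MATCH
  Pos 8: window 'cc' -> MATCH
  Pos 9: window 'cb' -> no
  Pos 10: window 'bb' -> no
  Pos 11: window 'b' -> no
Total matches: 3

3


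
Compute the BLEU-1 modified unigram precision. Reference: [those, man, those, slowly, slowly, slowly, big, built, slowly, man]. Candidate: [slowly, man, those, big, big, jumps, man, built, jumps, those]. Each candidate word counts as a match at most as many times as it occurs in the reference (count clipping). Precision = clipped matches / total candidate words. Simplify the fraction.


Reference word counts: {'big': 1, 'built': 1, 'man': 2, 'slowly': 4, 'those': 2}
Checking each candidate word (with clipping):
  'slowly' -> in reference (ref count 4, used 1/4) -> match (matches: 1)
  'man' -> in reference (ref count 2, used 1/2) -> match (matches: 2)
  'those' -> in reference (ref count 2, used 1/2) -> match (matches: 3)
  'big' -> in reference (ref count 1, used 1/1) -> match (matches: 4)
  'big' -> ref count 1 already used up (1/1) -> clipped, no match (matches: 4)
  'jumps' -> not in reference -> no match (matches: 4)
  'man' -> in reference (ref count 2, used 2/2) -> match (matches: 5)
  'built' -> in reference (ref count 1, used 1/1) -> match (matches: 6)
  'jumps' -> not in reference -> no match (matches: 6)
  'those' -> in reference (ref count 2, used 2/2) -> match (matches: 7)
Clipped matches: 7, Candidate length: 10
Precision = 7/10

7/10


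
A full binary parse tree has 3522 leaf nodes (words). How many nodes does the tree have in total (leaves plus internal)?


Leaf nodes (terminals): 3522
Internal nodes = n - 1 = 3522 - 1 = 3521
Total = leaves + internal = 3522 + 3521 = 7043

7043


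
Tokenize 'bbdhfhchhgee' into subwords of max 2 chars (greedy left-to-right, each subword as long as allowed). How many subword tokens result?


'bbdhfhchhgee' has 12 characters.
Chunking with max size 2:
  Chunk 1: 'bb' (positions 0-1)
  Chunk 2: 'dh' (positions 2-3)
  Chunk 3: 'fh' (positions 4-5)
  Chunk 4: 'ch' (positions 6-7)
  Chunk 5: 'hg' (positions 8-9)
  Chunk 6: 'ee' (positions 10-11)
Total chunks: ceil(12 / 2) = 6

6


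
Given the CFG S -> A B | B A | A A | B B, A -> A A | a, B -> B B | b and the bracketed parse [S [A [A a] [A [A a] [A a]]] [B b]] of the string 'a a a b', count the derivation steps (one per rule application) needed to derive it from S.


Every bracketed nonterminal node [X ...] in the tree is produced by exactly one rule application.
Reading the tree off as a leftmost derivation:
  Step 1: S  =>  A B   (applied S -> A B)
  Step 2: A B  =>  A A B   (applied A -> A A)
  Step 3: A A B  =>  a A B   (applied A -> a)
  Step 4: a A B  =>  a A A B   (applied A -> A A)
  Step 5: a A A B  =>  a a A B   (applied A -> a)
  Step 6: a a A B  =>  a a a B   (applied A -> a)
  Step 7: a a a B  =>  a a a b   (applied B -> b)
Final yield: a a a b
Total rewrite steps: 7

7


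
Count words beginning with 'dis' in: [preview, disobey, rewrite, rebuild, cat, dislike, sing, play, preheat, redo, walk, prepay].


Checking each word for prefix 'dis':
  'preview' -> no (count: 0)
  'disobey' -> YES, starts with 'dis' (count: 1)
  'rewrite' -> no (count: 1)
  'rebuild' -> no (count: 1)
  'cat' -> no (count: 1)
  'dislike' -> YES, starts with 'dis' (count: 2)
  'sing' -> no (count: 2)
  'play' -> no (count: 2)
  'preheat' -> no (count: 2)
  'redo' -> no (count: 2)
  'walk' -> no (count: 2)
  'prepay' -> no (count: 2)
Total with prefix 'dis': 2

2


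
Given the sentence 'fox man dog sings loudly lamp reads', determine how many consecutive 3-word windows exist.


Word trigrams from [7] words:
  Trigram 1: (fox man dog)
  Trigram 2: (man dog sings)
  Trigram 3: (dog sings loudly)
  Trigram 4: (sings loudly lamp)
  Trigram 5: (loudly lamp reads)
Total word trigrams: 7 - 2 = 5

5


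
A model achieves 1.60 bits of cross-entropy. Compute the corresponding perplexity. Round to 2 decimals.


Perplexity formula: PP = 2^H
H = 1.60
PP = 2^1.60
Decompose: 2^1.60 = 2^1 * 2^0.60
2^1 = 2, 2^0.60 ~ 1.5157166
PP ~ 2 * 1.5157166 = 3.0314332
Rounded to 2 decimals: 3.03

3.03


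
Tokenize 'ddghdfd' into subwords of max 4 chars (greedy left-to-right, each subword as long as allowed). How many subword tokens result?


'ddghdfd' has 7 characters.
Chunking with max size 4:
  Chunk 1: 'ddgh' (positions 0-3)
  Chunk 2: 'dfd' (positions 4-6)
Total chunks: ceil(7 / 4) = 2

2


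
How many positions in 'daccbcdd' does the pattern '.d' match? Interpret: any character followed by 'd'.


Pattern: .d means any character followed by 'd'.
Scanning 'daccbcdd' position-by-position:
  Pos 0: window 'da' -> no
  Pos 1: window 'ac' -> no
  Pos 2: window 'cc' -> no
  Pos 3: window 'cb' -> no
  Pos 4: window 'bc' -> no
  Pos 5: window 'cd' -> MATCH
  Pos 6: window 'dd' -> MATCH
  Pos 7: window 'd' -> no
Total matches: 2

2


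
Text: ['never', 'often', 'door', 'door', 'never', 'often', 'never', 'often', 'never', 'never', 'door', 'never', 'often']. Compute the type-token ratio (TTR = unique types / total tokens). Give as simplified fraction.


Tokens: 13
Unique types: ('door', 'never', 'often') = 3
TTR = 3/13
Already in lowest terms.

3/13


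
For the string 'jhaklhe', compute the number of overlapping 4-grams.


String 'jhaklhe' has length L = 7.
Number of overlapping n-grams = L - n + 1
Substituting: 7 - 4 + 1 = 4

4


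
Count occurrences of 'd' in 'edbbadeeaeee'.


Scanning 'edbbadeeaeee' for 'd':
  Position 1: 'd' -> MATCH (count: 1)
  Position 5: 'd' -> MATCH (count: 2)
Total occurrences of 'd': 2

2


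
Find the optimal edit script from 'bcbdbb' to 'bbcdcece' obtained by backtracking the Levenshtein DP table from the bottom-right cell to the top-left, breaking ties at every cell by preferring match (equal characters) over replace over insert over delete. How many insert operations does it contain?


Edit distance = 6. Backtracking from cell (6, 8) with preference match > replace > insert > delete,
then listing the resulting alignment 'bcbdbb' -> 'bbcdcece' left to right:
  Step 1: insert 'b' [insertion #1]
  Step 2: keep 'b'
  Step 3: keep 'c'
  Step 4: insert 'd' [insertion #2]
  Step 5: replace b->c
  Step 6: replace d->e
  Step 7: replace b->c
  Step 8: replace b->e
Total insertions: 2

2


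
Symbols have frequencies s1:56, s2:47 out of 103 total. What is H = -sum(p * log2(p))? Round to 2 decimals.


Computing entropy H = -sum(p_i * log2(p_i)):
  s1: p = 56/103 = 0.5437, -p*log2(p) = 0.4780
  s2: p = 47/103 = 0.4563, -p*log2(p) = 0.5165
H = sum of terms = 0.9945
Rounded to 2 decimals: 0.99

0.99


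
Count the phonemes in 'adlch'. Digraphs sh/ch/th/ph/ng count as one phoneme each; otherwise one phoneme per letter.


Parsing 'adlch' greedily, digraphs first:
  'a' -> vowel phoneme (phonemes so far: 1)
  'd' -> consonant phoneme (phonemes so far: 2)
  'l' -> consonant phoneme (phonemes so far: 3)
  'ch' -> digraph (1 consonant phoneme) (phonemes so far: 4)
Total phonemes: 4

4


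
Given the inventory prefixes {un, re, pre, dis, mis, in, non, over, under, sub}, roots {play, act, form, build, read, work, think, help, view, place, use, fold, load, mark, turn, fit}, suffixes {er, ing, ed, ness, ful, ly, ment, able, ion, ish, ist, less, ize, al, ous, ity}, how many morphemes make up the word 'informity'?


Segmenting 'informity' against the inventory:
  'in' -> prefix (morpheme 1)
  'form' -> root (morpheme 2)
  'ity' -> suffix (morpheme 3)
Total morphemes: 3

3


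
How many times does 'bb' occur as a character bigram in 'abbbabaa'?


Scanning 'abbbabaa' for bigram 'bb':
  Position 0: 'ab' -> no
  Position 1: 'bb' -> MATCH
  Position 2: 'bb' -> MATCH
  Position 3: 'ba' -> no
  Position 4: 'ab' -> no
  Position 5: 'ba' -> no
  Position 6: 'aa' -> no
Total matches: 2

2


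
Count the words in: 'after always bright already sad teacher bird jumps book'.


Counting words by splitting on spaces:
  Word 1: 'after'
  Word 2: 'always'
  Word 3: 'bright'
  Word 4: 'already'
  Word 5: 'sad'
  Word 6: 'teacher'
  Word 7: 'bird'
  Word 8: 'jumps'
  Word 9: 'book'
Total words: 9

9


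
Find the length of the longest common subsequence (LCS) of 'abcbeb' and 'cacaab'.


DP table for LCS of 'abcbeb' and 'cacaab':
       c  a  c  a  a  b
    0  0  0  0  0  0  0
  a 0  0  1  1  1  1  1
  b 0  0  1  1  1  1  2
  c 0  1  1  2  2  2  2
  b 0  1  1  2  2  2  3
  e 0  1  1  2  2  2  3
  b 0  1  1  2  2  2  3
LCS: 'acb'
LCS length = 3

3


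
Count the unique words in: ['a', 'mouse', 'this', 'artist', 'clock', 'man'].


Listing all tokens and tracking unique types:
  Token 1: 'a' -> NEW (unique so far: 1)
  Token 2: 'mouse' -> NEW (unique so far: 2)
  Token 3: 'this' -> NEW (unique so far: 3)
  Token 4: 'artist' -> NEW (unique so far: 4)
  Token 5: 'clock' -> NEW (unique so far: 5)
  Token 6: 'man' -> NEW (unique so far: 6)
Unique types: ('a', 'artist', 'clock', 'man', 'mouse', 'this')
Vocabulary size: 6

6


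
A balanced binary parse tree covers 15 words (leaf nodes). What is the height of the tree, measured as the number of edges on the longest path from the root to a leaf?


In a balanced binary tree with n leaves the deepest leaf is ceil(log2(n)) edges below the root.
log2(15) = 3.9069
ceil(3.9069) = 4
height (edges) = 4

4


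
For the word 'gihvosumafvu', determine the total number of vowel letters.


Scanning each character of 'gihvosumafvu':
  Position 1: 'g' -> consonant (running count: 0)
  Position 2: 'i' -> vowel (running count: 1)
  Position 3: 'h' -> consonant (running count: 1)
  Position 4: 'v' -> consonant (running count: 1)
  Position 5: 'o' -> vowel (running count: 2)
  Position 6: 's' -> consonant (running count: 2)
  Position 7: 'u' -> vowel (running count: 3)
  Position 8: 'm' -> consonant (running count: 3)
  Position 9: 'a' -> vowel (running count: 4)
  Position 10: 'f' -> consonant (running count: 4)
  Position 11: 'v' -> consonant (running count: 4)
  Position 12: 'u' -> vowel (running count: 5)
Total vowels: 5

5


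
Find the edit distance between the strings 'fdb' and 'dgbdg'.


Building DP table for s1='fdb' (len 3) and s2='dgbdg' (len 5):
       d  g  b  d  g
    0  1  2  3  4  5
  f 1  1  2  3  4  5
  d 2  1  2  3  3  4
  b 3  2  2  2  3  4
Edit distance = dp[3][5] = 4

4


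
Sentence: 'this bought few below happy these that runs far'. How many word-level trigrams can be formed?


Word trigrams from [9] words:
  Trigram 1: (this bought few)
  Trigram 2: (bought few below)
  Trigram 3: (few below happy)
  Trigram 4: (below happy these)
  Trigram 5: (happy these that)
  Trigram 6: (these that runs)
  Trigram 7: (that runs far)
Total word trigrams: 9 - 2 = 7

7


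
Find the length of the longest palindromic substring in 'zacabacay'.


Scanning 'zacabacay' for palindromic substrings.
Substring at positions 1-7: 'acabaca'.
Check: reverse('acabaca') = 'acabaca' -> palindrome confirmed.
Neighbouring characters ('z' / 'y') break symmetry, so it cannot extend further.
No longer palindromic substring exists; longest length = 7

7


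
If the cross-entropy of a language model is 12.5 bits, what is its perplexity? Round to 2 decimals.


Perplexity formula: PP = 2^H
H = 12.5
PP = 2^12.5
Decompose: 2^12.5 = 2^12 * 2^0.5 = 2^12 * sqrt(2)
2^12 = 4096, sqrt(2) ~ 1.4142136
PP ~ 4096 * 1.4142136 = 5792.6189056
Rounded to 2 decimals: 5792.62

5792.62


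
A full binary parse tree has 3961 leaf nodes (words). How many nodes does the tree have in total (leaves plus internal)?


Leaf nodes (terminals): 3961
Internal nodes = n - 1 = 3961 - 1 = 3960
Total = leaves + internal = 3961 + 3960 = 7921

7921


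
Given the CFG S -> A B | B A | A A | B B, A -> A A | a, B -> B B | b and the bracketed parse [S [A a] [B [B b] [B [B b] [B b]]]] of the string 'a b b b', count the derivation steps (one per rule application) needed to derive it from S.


Every bracketed nonterminal node [X ...] in the tree is produced by exactly one rule application.
Reading the tree off as a leftmost derivation:
  Step 1: S  =>  A B   (applied S -> A B)
  Step 2: A B  =>  a B   (applied A -> a)
  Step 3: a B  =>  a B B   (applied B -> B B)
  Step 4: a B B  =>  a b B   (applied B -> b)
  Step 5: a b B  =>  a b B B   (applied B -> B B)
  Step 6: a b B B  =>  a b b B   (applied B -> b)
  Step 7: a b b B  =>  a b b b   (applied B -> b)
Final yield: a b b b
Total rewrite steps: 7

7


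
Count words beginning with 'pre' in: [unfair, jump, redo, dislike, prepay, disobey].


Checking each word for prefix 'pre':
  'unfair' -> no (count: 0)
  'jump' -> no (count: 0)
  'redo' -> no (count: 0)
  'dislike' -> no (count: 0)
  'prepay' -> YES, starts with 'pre' (count: 1)
  'disobey' -> no (count: 1)
Total with prefix 'pre': 1

1


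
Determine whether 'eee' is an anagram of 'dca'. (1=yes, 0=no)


Sort characters of 'eee': 'eee'
Sort characters of 'dca': 'acd'
Sorted forms differ -> they are NOT anagrams
Result: 0

0


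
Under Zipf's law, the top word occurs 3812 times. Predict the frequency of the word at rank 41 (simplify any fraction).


Zipf's law: freq(rank) = f1 / rank
f1 = 3812, rank = 41
freq = 3812 / 41
GCD(3812, 41) = 1
Simplified: 3812/41

3812/41


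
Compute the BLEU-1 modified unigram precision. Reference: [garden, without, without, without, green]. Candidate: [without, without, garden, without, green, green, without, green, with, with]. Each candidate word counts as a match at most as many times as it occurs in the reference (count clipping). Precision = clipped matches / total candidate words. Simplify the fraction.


Reference word counts: {'garden': 1, 'green': 1, 'without': 3}
Checking each candidate word (with clipping):
  'without' -> in reference (ref count 3, used 1/3) -> match (matches: 1)
  'without' -> in reference (ref count 3, used 2/3) -> match (matches: 2)
  'garden' -> in reference (ref count 1, used 1/1) -> match (matches: 3)
  'without' -> in reference (ref count 3, used 3/3) -> match (matches: 4)
  'green' -> in reference (ref count 1, used 1/1) -> match (matches: 5)
  'green' -> ref count 1 already used up (1/1) -> clipped, no match (matches: 5)
  'without' -> ref count 3 already used up (3/3) -> clipped, no match (matches: 5)
  'green' -> ref count 1 already used up (1/1) -> clipped, no match (matches: 5)
  'with' -> not in reference -> no match (matches: 5)
  'with' -> not in reference -> no match (matches: 5)
Clipped matches: 5, Candidate length: 10
Precision = 5/10 = 1/2

1/2


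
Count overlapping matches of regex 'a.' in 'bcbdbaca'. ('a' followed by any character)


Pattern: a. means 'a' followed by any character.
Scanning 'bcbdbaca' position-by-position:
  Pos 0: window 'bc' -> no
  Pos 1: window 'cb' -> no
  Pos 2: window 'bd' -> no
  Pos 3: window 'db' -> no
  Pos 4: window 'ba' -> no
  Pos 5: window 'ac' -> MATCH
  Pos 6: window 'ca' -> no
  Pos 7: window 'a' -> no
Total matches: 1

1


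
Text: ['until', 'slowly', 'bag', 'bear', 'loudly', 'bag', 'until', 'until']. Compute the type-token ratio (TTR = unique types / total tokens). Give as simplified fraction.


Tokens: 8
Unique types: ('bag', 'bear', 'loudly', 'slowly', 'until') = 5
TTR = 5/8
Already in lowest terms.

5/8


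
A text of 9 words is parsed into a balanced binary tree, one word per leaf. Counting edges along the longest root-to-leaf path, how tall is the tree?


In a balanced binary tree with n leaves the deepest leaf is ceil(log2(n)) edges below the root.
log2(9) = 3.1699
ceil(3.1699) = 4
height (edges) = 4

4


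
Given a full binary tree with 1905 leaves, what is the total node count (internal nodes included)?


Leaf nodes (terminals): 1905
Internal nodes = n - 1 = 1905 - 1 = 1904
Total = leaves + internal = 1905 + 1904 = 3809

3809


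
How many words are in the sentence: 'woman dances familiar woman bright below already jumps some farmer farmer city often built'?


Counting words by splitting on spaces:
  Word 1: 'woman'
  Word 2: 'dances'
  Word 3: 'familiar'
  Word 4: 'woman'
  Word 5: 'bright'
  Word 6: 'below'
  Word 7: 'already'
  Word 8: 'jumps'
  Word 9: 'some'
  Word 10: 'farmer'
  Word 11: 'farmer'
  Word 12: 'city'
  Word 13: 'often'
  Word 14: 'built'
Total words: 14

14


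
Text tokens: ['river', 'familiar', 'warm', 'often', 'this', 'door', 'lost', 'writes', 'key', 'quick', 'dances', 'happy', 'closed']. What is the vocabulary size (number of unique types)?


Listing all tokens and tracking unique types:
  Token 1: 'river' -> NEW (unique so far: 1)
  Token 2: 'familiar' -> NEW (unique so far: 2)
  Token 3: 'warm' -> NEW (unique so far: 3)
  Token 4: 'often' -> NEW (unique so far: 4)
  Token 5: 'this' -> NEW (unique so far: 5)
  Token 6: 'door' -> NEW (unique so far: 6)
  Token 7: 'lost' -> NEW (unique so far: 7)
  Token 8: 'writes' -> NEW (unique so far: 8)
  Token 9: 'key' -> NEW (unique so far: 9)
  Token 10: 'quick' -> NEW (unique so far: 10)
  Token 11: 'dances' -> NEW (unique so far: 11)
  Token 12: 'happy' -> NEW (unique so far: 12)
  Token 13: 'closed' -> NEW (unique so far: 13)
Unique types: ('closed', 'dances', 'door', 'familiar', 'happy', 'key', 'lost', 'often', 'quick', 'river', 'this', 'warm', 'writes')
Vocabulary size: 13

13


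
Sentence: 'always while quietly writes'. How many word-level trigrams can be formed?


Word trigrams from [4] words:
  Trigram 1: (always while quietly)
  Trigram 2: (while quietly writes)
Total word trigrams: 4 - 2 = 2

2


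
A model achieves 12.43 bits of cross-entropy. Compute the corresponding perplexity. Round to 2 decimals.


Perplexity formula: PP = 2^H
H = 12.43
PP = 2^12.43
Decompose: 2^12.43 = 2^12 * 2^0.43
2^12 = 4096, 2^0.43 ~ 1.3472336
PP ~ 4096 * 1.3472336 = 5518.2688256
Rounded to 2 decimals: 5518.27

5518.27


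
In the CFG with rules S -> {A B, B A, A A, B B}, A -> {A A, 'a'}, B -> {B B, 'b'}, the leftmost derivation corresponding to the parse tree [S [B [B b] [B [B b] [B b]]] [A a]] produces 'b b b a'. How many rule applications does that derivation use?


Every bracketed nonterminal node [X ...] in the tree is produced by exactly one rule application.
Reading the tree off as a leftmost derivation:
  Step 1: S  =>  B A   (applied S -> B A)
  Step 2: B A  =>  B B A   (applied B -> B B)
  Step 3: B B A  =>  b B A   (applied B -> b)
  Step 4: b B A  =>  b B B A   (applied B -> B B)
  Step 5: b B B A  =>  b b B A   (applied B -> b)
  Step 6: b b B A  =>  b b b A   (applied B -> b)
  Step 7: b b b A  =>  b b b a   (applied A -> a)
Final yield: b b b a
Total rewrite steps: 7

7


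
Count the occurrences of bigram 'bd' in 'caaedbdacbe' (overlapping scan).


Scanning 'caaedbdacbe' for bigram 'bd':
  Position 0: 'ca' -> no
  Position 1: 'aa' -> no
  Position 2: 'ae' -> no
  Position 3: 'ed' -> no
  Position 4: 'db' -> no
  Position 5: 'bd' -> MATCH
  Position 6: 'da' -> no
  Position 7: 'ac' -> no
  Position 8: 'cb' -> no
  Position 9: 'be' -> no
Total matches: 1

1


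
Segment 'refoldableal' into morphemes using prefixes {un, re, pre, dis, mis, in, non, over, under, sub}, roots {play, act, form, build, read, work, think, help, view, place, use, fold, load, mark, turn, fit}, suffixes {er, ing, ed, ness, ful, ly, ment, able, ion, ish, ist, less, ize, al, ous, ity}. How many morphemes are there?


Segmenting 'refoldableal' against the inventory:
  're' -> prefix (morpheme 1)
  'fold' -> root (morpheme 2)
  'able' -> suffix (morpheme 3)
  'al' -> suffix (morpheme 4)
Total morphemes: 4

4


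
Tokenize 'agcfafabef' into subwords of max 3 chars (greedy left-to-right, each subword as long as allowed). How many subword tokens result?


'agcfafabef' has 10 characters.
Chunking with max size 3:
  Chunk 1: 'agc' (positions 0-2)
  Chunk 2: 'faf' (positions 3-5)
  Chunk 3: 'abe' (positions 6-8)
  Chunk 4: 'f' (positions 9-9)
Total chunks: ceil(10 / 3) = 4

4


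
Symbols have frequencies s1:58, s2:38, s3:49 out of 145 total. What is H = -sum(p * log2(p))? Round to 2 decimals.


Computing entropy H = -sum(p_i * log2(p_i)):
  s1: p = 58/145 = 0.4000, -p*log2(p) = 0.5288
  s2: p = 38/145 = 0.2621, -p*log2(p) = 0.5063
  s3: p = 49/145 = 0.3379, -p*log2(p) = 0.5289
H = sum of terms = 1.5640
Rounded to 2 decimals: 1.56

1.56


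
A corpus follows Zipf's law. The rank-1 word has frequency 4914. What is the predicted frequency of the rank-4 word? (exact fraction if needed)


Zipf's law: freq(rank) = f1 / rank
f1 = 4914, rank = 4
freq = 4914 / 4
GCD(4914, 4) = 2
Simplified: 2457/2

2457/2


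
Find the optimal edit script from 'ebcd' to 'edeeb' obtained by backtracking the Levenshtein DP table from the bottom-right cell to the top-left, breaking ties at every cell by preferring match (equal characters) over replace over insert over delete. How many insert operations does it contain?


Edit distance = 4. Backtracking from cell (4, 5) with preference match > replace > insert > delete,
then listing the resulting alignment 'ebcd' -> 'edeeb' left to right:
  Step 1: keep 'e'
  Step 2: insert 'd' [insertion #1]
  Step 3: replace b->e
  Step 4: replace c->e
  Step 5: replace d->b
Total insertions: 1

1


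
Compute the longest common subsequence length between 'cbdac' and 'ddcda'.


DP table for LCS of 'cbdac' and 'ddcda':
       d  d  c  d  a
    0  0  0  0  0  0
  c 0  0  0  1  1  1
  b 0  0  0  1  1  1
  d 0  1  1  1  2  2
  a 0  1  1  1  2  3
  c 0  1  1  2  2  3
LCS: 'cda'
LCS length = 3

3


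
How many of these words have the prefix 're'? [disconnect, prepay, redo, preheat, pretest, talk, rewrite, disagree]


Checking each word for prefix 're':
  'disconnect' -> no (count: 0)
  'prepay' -> no (count: 0)
  'redo' -> YES, starts with 're' (count: 1)
  'preheat' -> no (count: 1)
  'pretest' -> no (count: 1)
  'talk' -> no (count: 1)
  'rewrite' -> YES, starts with 're' (count: 2)
  'disagree' -> no (count: 2)
Total with prefix 're': 2

2


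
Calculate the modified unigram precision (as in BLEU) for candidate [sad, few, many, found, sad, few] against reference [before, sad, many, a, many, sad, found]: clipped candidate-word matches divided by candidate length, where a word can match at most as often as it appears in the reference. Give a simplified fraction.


Reference word counts: {'a': 1, 'before': 1, 'found': 1, 'many': 2, 'sad': 2}
Checking each candidate word (with clipping):
  'sad' -> in reference (ref count 2, used 1/2) -> match (matches: 1)
  'few' -> not in reference -> no match (matches: 1)
  'many' -> in reference (ref count 2, used 1/2) -> match (matches: 2)
  'found' -> in reference (ref count 1, used 1/1) -> match (matches: 3)
  'sad' -> in reference (ref count 2, used 2/2) -> match (matches: 4)
  'few' -> not in reference -> no match (matches: 4)
Clipped matches: 4, Candidate length: 6
Precision = 4/6 = 2/3

2/3


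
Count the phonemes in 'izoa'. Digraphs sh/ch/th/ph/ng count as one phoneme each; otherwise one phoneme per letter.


Parsing 'izoa' greedily, digraphs first:
  'i' -> vowel phoneme (phonemes so far: 1)
  'z' -> consonant phoneme (phonemes so far: 2)
  'o' -> vowel phoneme (phonemes so far: 3)
  'a' -> vowel phoneme (phonemes so far: 4)
Total phonemes: 4

4


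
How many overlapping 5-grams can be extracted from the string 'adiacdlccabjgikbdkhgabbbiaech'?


String 'adiacdlccabjgikbdkhgabbbiaech' has length L = 29.
Number of overlapping n-grams = L - n + 1
Substituting: 29 - 5 + 1 = 25

25


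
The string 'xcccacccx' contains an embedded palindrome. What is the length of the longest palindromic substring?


Scanning 'xcccacccx' for palindromic substrings.
Substring at positions 0-8: 'xcccacccx'.
Check: reverse('xcccacccx') = 'xcccacccx' -> palindrome confirmed.
No longer palindromic substring exists; longest length = 9

9


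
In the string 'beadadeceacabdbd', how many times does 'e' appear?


Scanning 'beadadeceacabdbd' for 'e':
  Position 1: 'e' -> MATCH (count: 1)
  Position 6: 'e' -> MATCH (count: 2)
  Position 8: 'e' -> MATCH (count: 3)
Total occurrences of 'e': 3

3


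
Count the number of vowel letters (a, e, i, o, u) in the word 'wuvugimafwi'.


Scanning each character of 'wuvugimafwi':
  Position 1: 'w' -> consonant (running count: 0)
  Position 2: 'u' -> vowel (running count: 1)
  Position 3: 'v' -> consonant (running count: 1)
  Position 4: 'u' -> vowel (running count: 2)
  Position 5: 'g' -> consonant (running count: 2)
  Position 6: 'i' -> vowel (running count: 3)
  Position 7: 'm' -> consonant (running count: 3)
  Position 8: 'a' -> vowel (running count: 4)
  Position 9: 'f' -> consonant (running count: 4)
  Position 10: 'w' -> consonant (running count: 4)
  Position 11: 'i' -> vowel (running count: 5)
Total vowels: 5

5


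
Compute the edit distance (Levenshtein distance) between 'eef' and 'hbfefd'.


Building DP table for s1='eef' (len 3) and s2='hbfefd' (len 6):
       h  b  f  e  f  d
    0  1  2  3  4  5  6
  e 1  1  2  3  3  4  5
  e 2  2  2  3  3  4  5
  f 3  3  3  2  3  3  4
Edit distance = dp[3][6] = 4

4


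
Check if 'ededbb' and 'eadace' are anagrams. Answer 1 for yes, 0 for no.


Sort characters of 'ededbb': 'bbddee'
Sort characters of 'eadace': 'aacdee'
Sorted forms differ -> they are NOT anagrams
Result: 0

0


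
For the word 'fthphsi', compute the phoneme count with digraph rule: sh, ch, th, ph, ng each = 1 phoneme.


Parsing 'fthphsi' greedily, digraphs first:
  'f' -> consonant phoneme (phonemes so far: 1)
  'th' -> digraph (1 consonant phoneme) (phonemes so far: 2)
  'ph' -> digraph (1 consonant phoneme) (phonemes so far: 3)
  's' -> consonant phoneme (phonemes so far: 4)
  'i' -> vowel phoneme (phonemes so far: 5)
Total phonemes: 5

5


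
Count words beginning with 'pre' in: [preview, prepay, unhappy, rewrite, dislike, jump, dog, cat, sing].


Checking each word for prefix 'pre':
  'preview' -> YES, starts with 'pre' (count: 1)
  'prepay' -> YES, starts with 'pre' (count: 2)
  'unhappy' -> no (count: 2)
  'rewrite' -> no (count: 2)
  'dislike' -> no (count: 2)
  'jump' -> no (count: 2)
  'dog' -> no (count: 2)
  'cat' -> no (count: 2)
  'sing' -> no (count: 2)
Total with prefix 'pre': 2

2


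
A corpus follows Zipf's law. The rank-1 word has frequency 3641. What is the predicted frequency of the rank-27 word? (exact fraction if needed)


Zipf's law: freq(rank) = f1 / rank
f1 = 3641, rank = 27
freq = 3641 / 27
GCD(3641, 27) = 1
Simplified: 3641/27

3641/27


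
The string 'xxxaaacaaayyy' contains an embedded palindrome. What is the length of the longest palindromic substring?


Scanning 'xxxaaacaaayyy' for palindromic substrings.
Substring at positions 3-9: 'aaacaaa'.
Check: reverse('aaacaaa') = 'aaacaaa' -> palindrome confirmed.
Neighbouring characters ('x' / 'y') break symmetry, so it cannot extend further.
No longer palindromic substring exists; longest length = 7

7


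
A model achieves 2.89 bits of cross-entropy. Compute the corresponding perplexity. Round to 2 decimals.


Perplexity formula: PP = 2^H
H = 2.89
PP = 2^2.89
Decompose: 2^2.89 = 2^2 * 2^0.89
2^2 = 4, 2^0.89 ~ 1.8531761
PP ~ 4 * 1.8531761 = 7.4127044
Rounded to 2 decimals: 7.41

7.41


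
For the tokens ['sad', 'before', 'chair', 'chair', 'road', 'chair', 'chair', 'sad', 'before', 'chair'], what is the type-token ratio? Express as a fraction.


Tokens: 10
Unique types: ('before', 'chair', 'road', 'sad') = 4
TTR = 4/10
Simplify: divide both by 2 -> 2/5
TTR = 2/5

2/5


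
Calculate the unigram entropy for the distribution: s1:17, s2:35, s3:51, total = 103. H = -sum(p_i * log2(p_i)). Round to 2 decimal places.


Computing entropy H = -sum(p_i * log2(p_i)):
  s1: p = 17/103 = 0.1650, -p*log2(p) = 0.4290
  s2: p = 35/103 = 0.3398, -p*log2(p) = 0.5292
  s3: p = 51/103 = 0.4951, -p*log2(p) = 0.5021
H = sum of terms = 1.4603
Rounded to 2 decimals: 1.46

1.46


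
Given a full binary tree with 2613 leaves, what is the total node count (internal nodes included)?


Leaf nodes (terminals): 2613
Internal nodes = n - 1 = 2613 - 1 = 2612
Total = leaves + internal = 2613 + 2612 = 5225

5225


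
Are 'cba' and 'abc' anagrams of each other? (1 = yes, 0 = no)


Sort characters of 'cba': 'abc'
Sort characters of 'abc': 'abc'
Sorted forms match -> they ARE anagrams
Result: 1

1


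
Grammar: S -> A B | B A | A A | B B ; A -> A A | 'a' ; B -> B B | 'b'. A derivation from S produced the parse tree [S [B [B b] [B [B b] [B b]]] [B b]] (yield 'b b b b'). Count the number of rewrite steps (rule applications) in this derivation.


Every bracketed nonterminal node [X ...] in the tree is produced by exactly one rule application.
Reading the tree off as a leftmost derivation:
  Step 1: S  =>  B B   (applied S -> B B)
  Step 2: B B  =>  B B B   (applied B -> B B)
  Step 3: B B B  =>  b B B   (applied B -> b)
  Step 4: b B B  =>  b B B B   (applied B -> B B)
  Step 5: b B B B  =>  b b B B   (applied B -> b)
  Step 6: b b B B  =>  b b b B   (applied B -> b)
  Step 7: b b b B  =>  b b b b   (applied B -> b)
Final yield: b b b b
Total rewrite steps: 7

7


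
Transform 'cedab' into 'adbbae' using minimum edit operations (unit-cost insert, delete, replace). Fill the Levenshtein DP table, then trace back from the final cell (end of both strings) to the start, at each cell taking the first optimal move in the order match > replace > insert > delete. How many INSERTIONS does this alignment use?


Edit distance = 5. Backtracking from cell (5, 6) with preference match > replace > insert > delete,
then listing the resulting alignment 'cedab' -> 'adbbae' left to right:
  Step 1: insert 'a' [insertion #1]
  Step 2: replace c->d
  Step 3: replace e->b
  Step 4: replace d->b
  Step 5: keep 'a'
  Step 6: replace b->e
Total insertions: 1

1


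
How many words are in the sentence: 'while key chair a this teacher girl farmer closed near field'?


Counting words by splitting on spaces:
  Word 1: 'while'
  Word 2: 'key'
  Word 3: 'chair'
  Word 4: 'a'
  Word 5: 'this'
  Word 6: 'teacher'
  Word 7: 'girl'
  Word 8: 'farmer'
  Word 9: 'closed'
  Word 10: 'near'
  Word 11: 'field'
Total words: 11

11


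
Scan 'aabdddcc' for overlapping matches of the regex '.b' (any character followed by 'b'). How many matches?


Pattern: .b means any character followed by 'b'.
Scanning 'aabdddcc' position-by-position:
  Pos 0: window 'aa' -> no
  Pos 1: window 'ab' -> MATCH
  Pos 2: window 'bd' -> no
  Pos 3: window 'dd' -> no
  Pos 4: window 'dd' -> no
  Pos 5: window 'dc' -> no
  Pos 6: window 'cc' -> no
  Pos 7: window 'c' -> no
Total matches: 1

1


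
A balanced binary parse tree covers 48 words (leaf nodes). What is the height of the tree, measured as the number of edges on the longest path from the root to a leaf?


In a balanced binary tree with n leaves the deepest leaf is ceil(log2(n)) edges below the root.
log2(48) = 5.5850
ceil(5.5850) = 6
height (edges) = 6

6


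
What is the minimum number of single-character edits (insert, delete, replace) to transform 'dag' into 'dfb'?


Building DP table for s1='dag' (len 3) and s2='dfb' (len 3):
       d  f  b
    0  1  2  3
  d 1  0  1  2
  a 2  1  1  2
  g 3  2  2  2
Edit distance = dp[3][3] = 2

2


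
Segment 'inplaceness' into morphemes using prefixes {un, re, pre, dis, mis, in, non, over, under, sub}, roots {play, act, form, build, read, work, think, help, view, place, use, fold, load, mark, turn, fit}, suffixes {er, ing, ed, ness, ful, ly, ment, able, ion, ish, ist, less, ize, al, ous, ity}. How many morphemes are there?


Segmenting 'inplaceness' against the inventory:
  'in' -> prefix (morpheme 1)
  'place' -> root (morpheme 2)
  'ness' -> suffix (morpheme 3)
Total morphemes: 3

3


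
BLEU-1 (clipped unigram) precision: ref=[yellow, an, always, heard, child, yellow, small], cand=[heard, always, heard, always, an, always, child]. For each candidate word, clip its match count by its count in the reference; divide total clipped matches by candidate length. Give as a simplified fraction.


Reference word counts: {'always': 1, 'an': 1, 'child': 1, 'heard': 1, 'small': 1, 'yellow': 2}
Checking each candidate word (with clipping):
  'heard' -> in reference (ref count 1, used 1/1) -> match (matches: 1)
  'always' -> in reference (ref count 1, used 1/1) -> match (matches: 2)
  'heard' -> ref count 1 already used up (1/1) -> clipped, no match (matches: 2)
  'always' -> ref count 1 already used up (1/1) -> clipped, no match (matches: 2)
  'an' -> in reference (ref count 1, used 1/1) -> match (matches: 3)
  'always' -> ref count 1 already used up (1/1) -> clipped, no match (matches: 3)
  'child' -> in reference (ref count 1, used 1/1) -> match (matches: 4)
Clipped matches: 4, Candidate length: 7
Precision = 4/7

4/7


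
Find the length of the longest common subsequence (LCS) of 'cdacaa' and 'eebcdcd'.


DP table for LCS of 'cdacaa' and 'eebcdcd':
       e  e  b  c  d  c  d
    0  0  0  0  0  0  0  0
  c 0  0  0  0  1  1  1  1
  d 0  0  0  0  1  2  2  2
  a 0  0  0  0  1  2  2  2
  c 0  0  0  0  1  2  3  3
  a 0  0  0  0  1  2  3  3
  a 0  0  0  0  1  2  3  3
LCS: 'cdc'
LCS length = 3

3


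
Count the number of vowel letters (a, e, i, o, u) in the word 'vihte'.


Scanning each character of 'vihte':
  Position 1: 'v' -> consonant (running count: 0)
  Position 2: 'i' -> vowel (running count: 1)
  Position 3: 'h' -> consonant (running count: 1)
  Position 4: 't' -> consonant (running count: 1)
  Position 5: 'e' -> vowel (running count: 2)
Total vowels: 2

2
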